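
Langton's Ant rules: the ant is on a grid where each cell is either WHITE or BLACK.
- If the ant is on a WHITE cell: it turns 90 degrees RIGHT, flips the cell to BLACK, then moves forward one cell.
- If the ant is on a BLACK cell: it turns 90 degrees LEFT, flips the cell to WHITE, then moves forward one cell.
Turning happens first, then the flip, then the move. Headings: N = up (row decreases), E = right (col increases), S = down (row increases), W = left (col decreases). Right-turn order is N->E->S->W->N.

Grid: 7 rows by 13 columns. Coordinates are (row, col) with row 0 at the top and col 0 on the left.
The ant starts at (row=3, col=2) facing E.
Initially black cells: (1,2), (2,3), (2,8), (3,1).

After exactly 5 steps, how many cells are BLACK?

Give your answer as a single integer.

Step 1: on WHITE (3,2): turn R to S, flip to black, move to (4,2). |black|=5
Step 2: on WHITE (4,2): turn R to W, flip to black, move to (4,1). |black|=6
Step 3: on WHITE (4,1): turn R to N, flip to black, move to (3,1). |black|=7
Step 4: on BLACK (3,1): turn L to W, flip to white, move to (3,0). |black|=6
Step 5: on WHITE (3,0): turn R to N, flip to black, move to (2,0). |black|=7

Answer: 7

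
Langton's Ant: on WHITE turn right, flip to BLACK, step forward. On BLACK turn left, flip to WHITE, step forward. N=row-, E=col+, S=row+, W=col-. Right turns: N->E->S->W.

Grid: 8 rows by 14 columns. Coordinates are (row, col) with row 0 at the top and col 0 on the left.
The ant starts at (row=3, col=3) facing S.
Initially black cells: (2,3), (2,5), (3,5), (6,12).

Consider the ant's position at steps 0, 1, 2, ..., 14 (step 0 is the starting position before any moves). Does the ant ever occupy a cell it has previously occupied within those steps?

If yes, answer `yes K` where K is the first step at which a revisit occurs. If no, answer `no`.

Step 1: on WHITE (3,3): turn R to W, flip to black, move to (3,2). |black|=5 — new cell
Step 2: on WHITE (3,2): turn R to N, flip to black, move to (2,2). |black|=6 — new cell
Step 3: on WHITE (2,2): turn R to E, flip to black, move to (2,3). |black|=7 — new cell
Step 4: on BLACK (2,3): turn L to N, flip to white, move to (1,3). |black|=6 — new cell
Step 5: on WHITE (1,3): turn R to E, flip to black, move to (1,4). |black|=7 — new cell
Step 6: on WHITE (1,4): turn R to S, flip to black, move to (2,4). |black|=8 — new cell
Step 7: on WHITE (2,4): turn R to W, flip to black, move to (2,3). |black|=9 — REVISIT

Answer: yes 7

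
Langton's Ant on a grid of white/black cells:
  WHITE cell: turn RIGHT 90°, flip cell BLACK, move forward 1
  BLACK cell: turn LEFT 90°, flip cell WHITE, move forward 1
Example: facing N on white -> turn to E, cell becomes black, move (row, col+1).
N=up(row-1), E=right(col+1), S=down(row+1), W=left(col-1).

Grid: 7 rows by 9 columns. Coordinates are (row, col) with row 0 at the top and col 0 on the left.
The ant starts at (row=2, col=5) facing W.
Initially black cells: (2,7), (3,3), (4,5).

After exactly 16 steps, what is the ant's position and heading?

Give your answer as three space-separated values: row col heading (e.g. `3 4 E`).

Answer: 4 5 E

Derivation:
Step 1: on WHITE (2,5): turn R to N, flip to black, move to (1,5). |black|=4
Step 2: on WHITE (1,5): turn R to E, flip to black, move to (1,6). |black|=5
Step 3: on WHITE (1,6): turn R to S, flip to black, move to (2,6). |black|=6
Step 4: on WHITE (2,6): turn R to W, flip to black, move to (2,5). |black|=7
Step 5: on BLACK (2,5): turn L to S, flip to white, move to (3,5). |black|=6
Step 6: on WHITE (3,5): turn R to W, flip to black, move to (3,4). |black|=7
Step 7: on WHITE (3,4): turn R to N, flip to black, move to (2,4). |black|=8
Step 8: on WHITE (2,4): turn R to E, flip to black, move to (2,5). |black|=9
Step 9: on WHITE (2,5): turn R to S, flip to black, move to (3,5). |black|=10
Step 10: on BLACK (3,5): turn L to E, flip to white, move to (3,6). |black|=9
Step 11: on WHITE (3,6): turn R to S, flip to black, move to (4,6). |black|=10
Step 12: on WHITE (4,6): turn R to W, flip to black, move to (4,5). |black|=11
Step 13: on BLACK (4,5): turn L to S, flip to white, move to (5,5). |black|=10
Step 14: on WHITE (5,5): turn R to W, flip to black, move to (5,4). |black|=11
Step 15: on WHITE (5,4): turn R to N, flip to black, move to (4,4). |black|=12
Step 16: on WHITE (4,4): turn R to E, flip to black, move to (4,5). |black|=13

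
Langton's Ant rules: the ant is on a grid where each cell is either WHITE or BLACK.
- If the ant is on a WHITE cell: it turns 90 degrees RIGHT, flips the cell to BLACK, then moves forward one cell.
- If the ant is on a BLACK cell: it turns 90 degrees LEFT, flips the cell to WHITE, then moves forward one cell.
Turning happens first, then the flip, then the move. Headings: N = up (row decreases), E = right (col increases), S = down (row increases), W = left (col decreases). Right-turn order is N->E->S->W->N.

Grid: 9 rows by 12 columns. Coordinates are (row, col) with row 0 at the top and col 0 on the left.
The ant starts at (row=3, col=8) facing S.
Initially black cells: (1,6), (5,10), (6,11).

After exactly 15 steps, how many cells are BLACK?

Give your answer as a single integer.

Step 1: on WHITE (3,8): turn R to W, flip to black, move to (3,7). |black|=4
Step 2: on WHITE (3,7): turn R to N, flip to black, move to (2,7). |black|=5
Step 3: on WHITE (2,7): turn R to E, flip to black, move to (2,8). |black|=6
Step 4: on WHITE (2,8): turn R to S, flip to black, move to (3,8). |black|=7
Step 5: on BLACK (3,8): turn L to E, flip to white, move to (3,9). |black|=6
Step 6: on WHITE (3,9): turn R to S, flip to black, move to (4,9). |black|=7
Step 7: on WHITE (4,9): turn R to W, flip to black, move to (4,8). |black|=8
Step 8: on WHITE (4,8): turn R to N, flip to black, move to (3,8). |black|=9
Step 9: on WHITE (3,8): turn R to E, flip to black, move to (3,9). |black|=10
Step 10: on BLACK (3,9): turn L to N, flip to white, move to (2,9). |black|=9
Step 11: on WHITE (2,9): turn R to E, flip to black, move to (2,10). |black|=10
Step 12: on WHITE (2,10): turn R to S, flip to black, move to (3,10). |black|=11
Step 13: on WHITE (3,10): turn R to W, flip to black, move to (3,9). |black|=12
Step 14: on WHITE (3,9): turn R to N, flip to black, move to (2,9). |black|=13
Step 15: on BLACK (2,9): turn L to W, flip to white, move to (2,8). |black|=12

Answer: 12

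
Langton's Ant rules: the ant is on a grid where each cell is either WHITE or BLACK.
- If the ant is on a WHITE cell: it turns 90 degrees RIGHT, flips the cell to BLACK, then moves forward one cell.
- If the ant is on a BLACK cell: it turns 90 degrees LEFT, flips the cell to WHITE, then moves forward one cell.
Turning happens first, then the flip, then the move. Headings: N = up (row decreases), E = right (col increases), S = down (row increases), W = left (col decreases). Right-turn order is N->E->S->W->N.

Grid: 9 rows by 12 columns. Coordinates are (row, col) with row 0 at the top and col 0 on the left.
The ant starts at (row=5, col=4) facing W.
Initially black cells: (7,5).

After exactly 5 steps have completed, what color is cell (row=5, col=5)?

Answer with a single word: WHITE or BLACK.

Step 1: on WHITE (5,4): turn R to N, flip to black, move to (4,4). |black|=2
Step 2: on WHITE (4,4): turn R to E, flip to black, move to (4,5). |black|=3
Step 3: on WHITE (4,5): turn R to S, flip to black, move to (5,5). |black|=4
Step 4: on WHITE (5,5): turn R to W, flip to black, move to (5,4). |black|=5
Step 5: on BLACK (5,4): turn L to S, flip to white, move to (6,4). |black|=4

Answer: BLACK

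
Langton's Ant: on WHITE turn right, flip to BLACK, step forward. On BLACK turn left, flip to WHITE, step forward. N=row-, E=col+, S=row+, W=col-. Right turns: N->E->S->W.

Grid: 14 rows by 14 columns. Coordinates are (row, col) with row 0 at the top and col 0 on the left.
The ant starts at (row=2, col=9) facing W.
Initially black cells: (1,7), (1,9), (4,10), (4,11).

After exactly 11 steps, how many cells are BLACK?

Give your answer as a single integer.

Answer: 9

Derivation:
Step 1: on WHITE (2,9): turn R to N, flip to black, move to (1,9). |black|=5
Step 2: on BLACK (1,9): turn L to W, flip to white, move to (1,8). |black|=4
Step 3: on WHITE (1,8): turn R to N, flip to black, move to (0,8). |black|=5
Step 4: on WHITE (0,8): turn R to E, flip to black, move to (0,9). |black|=6
Step 5: on WHITE (0,9): turn R to S, flip to black, move to (1,9). |black|=7
Step 6: on WHITE (1,9): turn R to W, flip to black, move to (1,8). |black|=8
Step 7: on BLACK (1,8): turn L to S, flip to white, move to (2,8). |black|=7
Step 8: on WHITE (2,8): turn R to W, flip to black, move to (2,7). |black|=8
Step 9: on WHITE (2,7): turn R to N, flip to black, move to (1,7). |black|=9
Step 10: on BLACK (1,7): turn L to W, flip to white, move to (1,6). |black|=8
Step 11: on WHITE (1,6): turn R to N, flip to black, move to (0,6). |black|=9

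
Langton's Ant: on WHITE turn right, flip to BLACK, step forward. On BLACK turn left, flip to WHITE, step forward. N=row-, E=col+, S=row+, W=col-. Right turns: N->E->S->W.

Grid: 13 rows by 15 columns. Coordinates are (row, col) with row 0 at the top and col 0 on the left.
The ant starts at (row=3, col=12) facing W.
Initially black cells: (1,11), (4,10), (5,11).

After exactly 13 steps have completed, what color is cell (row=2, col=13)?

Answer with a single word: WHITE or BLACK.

Step 1: on WHITE (3,12): turn R to N, flip to black, move to (2,12). |black|=4
Step 2: on WHITE (2,12): turn R to E, flip to black, move to (2,13). |black|=5
Step 3: on WHITE (2,13): turn R to S, flip to black, move to (3,13). |black|=6
Step 4: on WHITE (3,13): turn R to W, flip to black, move to (3,12). |black|=7
Step 5: on BLACK (3,12): turn L to S, flip to white, move to (4,12). |black|=6
Step 6: on WHITE (4,12): turn R to W, flip to black, move to (4,11). |black|=7
Step 7: on WHITE (4,11): turn R to N, flip to black, move to (3,11). |black|=8
Step 8: on WHITE (3,11): turn R to E, flip to black, move to (3,12). |black|=9
Step 9: on WHITE (3,12): turn R to S, flip to black, move to (4,12). |black|=10
Step 10: on BLACK (4,12): turn L to E, flip to white, move to (4,13). |black|=9
Step 11: on WHITE (4,13): turn R to S, flip to black, move to (5,13). |black|=10
Step 12: on WHITE (5,13): turn R to W, flip to black, move to (5,12). |black|=11
Step 13: on WHITE (5,12): turn R to N, flip to black, move to (4,12). |black|=12

Answer: BLACK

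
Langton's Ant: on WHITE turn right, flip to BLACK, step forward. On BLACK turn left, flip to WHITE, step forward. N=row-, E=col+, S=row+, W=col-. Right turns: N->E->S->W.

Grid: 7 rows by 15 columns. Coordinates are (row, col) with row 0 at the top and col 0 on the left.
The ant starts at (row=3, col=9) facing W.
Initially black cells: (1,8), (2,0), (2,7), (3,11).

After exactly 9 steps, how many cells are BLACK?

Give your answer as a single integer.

Step 1: on WHITE (3,9): turn R to N, flip to black, move to (2,9). |black|=5
Step 2: on WHITE (2,9): turn R to E, flip to black, move to (2,10). |black|=6
Step 3: on WHITE (2,10): turn R to S, flip to black, move to (3,10). |black|=7
Step 4: on WHITE (3,10): turn R to W, flip to black, move to (3,9). |black|=8
Step 5: on BLACK (3,9): turn L to S, flip to white, move to (4,9). |black|=7
Step 6: on WHITE (4,9): turn R to W, flip to black, move to (4,8). |black|=8
Step 7: on WHITE (4,8): turn R to N, flip to black, move to (3,8). |black|=9
Step 8: on WHITE (3,8): turn R to E, flip to black, move to (3,9). |black|=10
Step 9: on WHITE (3,9): turn R to S, flip to black, move to (4,9). |black|=11

Answer: 11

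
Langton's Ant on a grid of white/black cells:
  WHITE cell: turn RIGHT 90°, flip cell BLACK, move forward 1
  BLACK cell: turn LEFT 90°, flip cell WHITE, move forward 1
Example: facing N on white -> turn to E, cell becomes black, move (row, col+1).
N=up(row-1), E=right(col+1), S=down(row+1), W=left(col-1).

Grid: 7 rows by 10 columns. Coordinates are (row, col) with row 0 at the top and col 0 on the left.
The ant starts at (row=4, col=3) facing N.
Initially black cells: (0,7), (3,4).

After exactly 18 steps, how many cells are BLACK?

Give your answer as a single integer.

Step 1: on WHITE (4,3): turn R to E, flip to black, move to (4,4). |black|=3
Step 2: on WHITE (4,4): turn R to S, flip to black, move to (5,4). |black|=4
Step 3: on WHITE (5,4): turn R to W, flip to black, move to (5,3). |black|=5
Step 4: on WHITE (5,3): turn R to N, flip to black, move to (4,3). |black|=6
Step 5: on BLACK (4,3): turn L to W, flip to white, move to (4,2). |black|=5
Step 6: on WHITE (4,2): turn R to N, flip to black, move to (3,2). |black|=6
Step 7: on WHITE (3,2): turn R to E, flip to black, move to (3,3). |black|=7
Step 8: on WHITE (3,3): turn R to S, flip to black, move to (4,3). |black|=8
Step 9: on WHITE (4,3): turn R to W, flip to black, move to (4,2). |black|=9
Step 10: on BLACK (4,2): turn L to S, flip to white, move to (5,2). |black|=8
Step 11: on WHITE (5,2): turn R to W, flip to black, move to (5,1). |black|=9
Step 12: on WHITE (5,1): turn R to N, flip to black, move to (4,1). |black|=10
Step 13: on WHITE (4,1): turn R to E, flip to black, move to (4,2). |black|=11
Step 14: on WHITE (4,2): turn R to S, flip to black, move to (5,2). |black|=12
Step 15: on BLACK (5,2): turn L to E, flip to white, move to (5,3). |black|=11
Step 16: on BLACK (5,3): turn L to N, flip to white, move to (4,3). |black|=10
Step 17: on BLACK (4,3): turn L to W, flip to white, move to (4,2). |black|=9
Step 18: on BLACK (4,2): turn L to S, flip to white, move to (5,2). |black|=8

Answer: 8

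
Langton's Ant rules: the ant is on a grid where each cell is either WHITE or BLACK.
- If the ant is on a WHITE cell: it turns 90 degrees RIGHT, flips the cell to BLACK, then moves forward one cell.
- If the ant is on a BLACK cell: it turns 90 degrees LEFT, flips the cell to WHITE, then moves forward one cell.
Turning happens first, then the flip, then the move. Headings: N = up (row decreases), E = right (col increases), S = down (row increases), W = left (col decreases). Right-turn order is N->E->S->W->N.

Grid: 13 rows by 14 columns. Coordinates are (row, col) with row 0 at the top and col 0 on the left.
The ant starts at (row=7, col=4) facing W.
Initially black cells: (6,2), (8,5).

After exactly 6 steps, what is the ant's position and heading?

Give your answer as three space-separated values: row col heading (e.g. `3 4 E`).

Step 1: on WHITE (7,4): turn R to N, flip to black, move to (6,4). |black|=3
Step 2: on WHITE (6,4): turn R to E, flip to black, move to (6,5). |black|=4
Step 3: on WHITE (6,5): turn R to S, flip to black, move to (7,5). |black|=5
Step 4: on WHITE (7,5): turn R to W, flip to black, move to (7,4). |black|=6
Step 5: on BLACK (7,4): turn L to S, flip to white, move to (8,4). |black|=5
Step 6: on WHITE (8,4): turn R to W, flip to black, move to (8,3). |black|=6

Answer: 8 3 W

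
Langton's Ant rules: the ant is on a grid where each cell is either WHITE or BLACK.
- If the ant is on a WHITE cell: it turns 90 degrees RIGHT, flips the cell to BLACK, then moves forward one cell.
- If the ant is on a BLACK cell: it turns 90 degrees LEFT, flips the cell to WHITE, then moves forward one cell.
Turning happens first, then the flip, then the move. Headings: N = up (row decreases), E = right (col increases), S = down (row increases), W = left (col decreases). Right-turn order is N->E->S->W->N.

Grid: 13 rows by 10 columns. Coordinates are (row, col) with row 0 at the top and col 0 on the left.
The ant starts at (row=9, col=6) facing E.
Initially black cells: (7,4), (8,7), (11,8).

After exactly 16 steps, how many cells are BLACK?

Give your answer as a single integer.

Answer: 13

Derivation:
Step 1: on WHITE (9,6): turn R to S, flip to black, move to (10,6). |black|=4
Step 2: on WHITE (10,6): turn R to W, flip to black, move to (10,5). |black|=5
Step 3: on WHITE (10,5): turn R to N, flip to black, move to (9,5). |black|=6
Step 4: on WHITE (9,5): turn R to E, flip to black, move to (9,6). |black|=7
Step 5: on BLACK (9,6): turn L to N, flip to white, move to (8,6). |black|=6
Step 6: on WHITE (8,6): turn R to E, flip to black, move to (8,7). |black|=7
Step 7: on BLACK (8,7): turn L to N, flip to white, move to (7,7). |black|=6
Step 8: on WHITE (7,7): turn R to E, flip to black, move to (7,8). |black|=7
Step 9: on WHITE (7,8): turn R to S, flip to black, move to (8,8). |black|=8
Step 10: on WHITE (8,8): turn R to W, flip to black, move to (8,7). |black|=9
Step 11: on WHITE (8,7): turn R to N, flip to black, move to (7,7). |black|=10
Step 12: on BLACK (7,7): turn L to W, flip to white, move to (7,6). |black|=9
Step 13: on WHITE (7,6): turn R to N, flip to black, move to (6,6). |black|=10
Step 14: on WHITE (6,6): turn R to E, flip to black, move to (6,7). |black|=11
Step 15: on WHITE (6,7): turn R to S, flip to black, move to (7,7). |black|=12
Step 16: on WHITE (7,7): turn R to W, flip to black, move to (7,6). |black|=13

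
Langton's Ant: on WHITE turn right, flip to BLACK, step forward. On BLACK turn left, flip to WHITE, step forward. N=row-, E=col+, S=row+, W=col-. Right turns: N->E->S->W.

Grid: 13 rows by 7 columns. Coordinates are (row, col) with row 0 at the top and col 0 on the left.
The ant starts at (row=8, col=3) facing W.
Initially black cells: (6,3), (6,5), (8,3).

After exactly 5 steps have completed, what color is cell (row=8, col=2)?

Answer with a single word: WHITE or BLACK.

Step 1: on BLACK (8,3): turn L to S, flip to white, move to (9,3). |black|=2
Step 2: on WHITE (9,3): turn R to W, flip to black, move to (9,2). |black|=3
Step 3: on WHITE (9,2): turn R to N, flip to black, move to (8,2). |black|=4
Step 4: on WHITE (8,2): turn R to E, flip to black, move to (8,3). |black|=5
Step 5: on WHITE (8,3): turn R to S, flip to black, move to (9,3). |black|=6

Answer: BLACK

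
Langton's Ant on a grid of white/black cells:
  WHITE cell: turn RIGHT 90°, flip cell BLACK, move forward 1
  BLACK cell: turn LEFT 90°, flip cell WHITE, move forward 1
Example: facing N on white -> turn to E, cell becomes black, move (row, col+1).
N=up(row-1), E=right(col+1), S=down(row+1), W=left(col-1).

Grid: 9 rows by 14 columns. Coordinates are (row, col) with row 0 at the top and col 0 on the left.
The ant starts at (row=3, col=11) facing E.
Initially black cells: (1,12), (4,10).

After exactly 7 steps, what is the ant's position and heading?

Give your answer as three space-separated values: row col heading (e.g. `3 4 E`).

Step 1: on WHITE (3,11): turn R to S, flip to black, move to (4,11). |black|=3
Step 2: on WHITE (4,11): turn R to W, flip to black, move to (4,10). |black|=4
Step 3: on BLACK (4,10): turn L to S, flip to white, move to (5,10). |black|=3
Step 4: on WHITE (5,10): turn R to W, flip to black, move to (5,9). |black|=4
Step 5: on WHITE (5,9): turn R to N, flip to black, move to (4,9). |black|=5
Step 6: on WHITE (4,9): turn R to E, flip to black, move to (4,10). |black|=6
Step 7: on WHITE (4,10): turn R to S, flip to black, move to (5,10). |black|=7

Answer: 5 10 S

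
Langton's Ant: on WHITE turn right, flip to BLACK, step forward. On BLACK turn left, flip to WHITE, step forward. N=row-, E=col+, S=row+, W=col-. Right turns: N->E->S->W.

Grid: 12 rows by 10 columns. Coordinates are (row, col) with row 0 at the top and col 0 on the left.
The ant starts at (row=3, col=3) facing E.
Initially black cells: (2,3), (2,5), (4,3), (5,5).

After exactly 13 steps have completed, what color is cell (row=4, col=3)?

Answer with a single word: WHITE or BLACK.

Answer: BLACK

Derivation:
Step 1: on WHITE (3,3): turn R to S, flip to black, move to (4,3). |black|=5
Step 2: on BLACK (4,3): turn L to E, flip to white, move to (4,4). |black|=4
Step 3: on WHITE (4,4): turn R to S, flip to black, move to (5,4). |black|=5
Step 4: on WHITE (5,4): turn R to W, flip to black, move to (5,3). |black|=6
Step 5: on WHITE (5,3): turn R to N, flip to black, move to (4,3). |black|=7
Step 6: on WHITE (4,3): turn R to E, flip to black, move to (4,4). |black|=8
Step 7: on BLACK (4,4): turn L to N, flip to white, move to (3,4). |black|=7
Step 8: on WHITE (3,4): turn R to E, flip to black, move to (3,5). |black|=8
Step 9: on WHITE (3,5): turn R to S, flip to black, move to (4,5). |black|=9
Step 10: on WHITE (4,5): turn R to W, flip to black, move to (4,4). |black|=10
Step 11: on WHITE (4,4): turn R to N, flip to black, move to (3,4). |black|=11
Step 12: on BLACK (3,4): turn L to W, flip to white, move to (3,3). |black|=10
Step 13: on BLACK (3,3): turn L to S, flip to white, move to (4,3). |black|=9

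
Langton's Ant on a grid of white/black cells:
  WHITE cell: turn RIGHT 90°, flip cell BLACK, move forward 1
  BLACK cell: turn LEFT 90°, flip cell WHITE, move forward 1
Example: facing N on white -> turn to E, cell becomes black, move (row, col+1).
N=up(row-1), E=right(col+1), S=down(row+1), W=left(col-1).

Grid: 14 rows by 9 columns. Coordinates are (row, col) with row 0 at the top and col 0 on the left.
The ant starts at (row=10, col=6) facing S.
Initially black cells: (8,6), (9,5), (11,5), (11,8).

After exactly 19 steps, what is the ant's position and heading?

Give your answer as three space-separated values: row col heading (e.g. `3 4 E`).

Step 1: on WHITE (10,6): turn R to W, flip to black, move to (10,5). |black|=5
Step 2: on WHITE (10,5): turn R to N, flip to black, move to (9,5). |black|=6
Step 3: on BLACK (9,5): turn L to W, flip to white, move to (9,4). |black|=5
Step 4: on WHITE (9,4): turn R to N, flip to black, move to (8,4). |black|=6
Step 5: on WHITE (8,4): turn R to E, flip to black, move to (8,5). |black|=7
Step 6: on WHITE (8,5): turn R to S, flip to black, move to (9,5). |black|=8
Step 7: on WHITE (9,5): turn R to W, flip to black, move to (9,4). |black|=9
Step 8: on BLACK (9,4): turn L to S, flip to white, move to (10,4). |black|=8
Step 9: on WHITE (10,4): turn R to W, flip to black, move to (10,3). |black|=9
Step 10: on WHITE (10,3): turn R to N, flip to black, move to (9,3). |black|=10
Step 11: on WHITE (9,3): turn R to E, flip to black, move to (9,4). |black|=11
Step 12: on WHITE (9,4): turn R to S, flip to black, move to (10,4). |black|=12
Step 13: on BLACK (10,4): turn L to E, flip to white, move to (10,5). |black|=11
Step 14: on BLACK (10,5): turn L to N, flip to white, move to (9,5). |black|=10
Step 15: on BLACK (9,5): turn L to W, flip to white, move to (9,4). |black|=9
Step 16: on BLACK (9,4): turn L to S, flip to white, move to (10,4). |black|=8
Step 17: on WHITE (10,4): turn R to W, flip to black, move to (10,3). |black|=9
Step 18: on BLACK (10,3): turn L to S, flip to white, move to (11,3). |black|=8
Step 19: on WHITE (11,3): turn R to W, flip to black, move to (11,2). |black|=9

Answer: 11 2 W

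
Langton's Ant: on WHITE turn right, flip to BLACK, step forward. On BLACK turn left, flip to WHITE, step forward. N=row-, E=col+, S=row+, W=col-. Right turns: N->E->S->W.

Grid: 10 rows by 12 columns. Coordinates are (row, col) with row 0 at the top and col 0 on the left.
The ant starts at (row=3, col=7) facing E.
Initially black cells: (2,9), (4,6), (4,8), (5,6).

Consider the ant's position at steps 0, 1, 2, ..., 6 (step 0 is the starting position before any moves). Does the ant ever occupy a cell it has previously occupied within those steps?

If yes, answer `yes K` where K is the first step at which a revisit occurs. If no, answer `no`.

Step 1: on WHITE (3,7): turn R to S, flip to black, move to (4,7). |black|=5 — new cell
Step 2: on WHITE (4,7): turn R to W, flip to black, move to (4,6). |black|=6 — new cell
Step 3: on BLACK (4,6): turn L to S, flip to white, move to (5,6). |black|=5 — new cell
Step 4: on BLACK (5,6): turn L to E, flip to white, move to (5,7). |black|=4 — new cell
Step 5: on WHITE (5,7): turn R to S, flip to black, move to (6,7). |black|=5 — new cell
Step 6: on WHITE (6,7): turn R to W, flip to black, move to (6,6). |black|=6 — new cell
No revisit within 6 steps.

Answer: no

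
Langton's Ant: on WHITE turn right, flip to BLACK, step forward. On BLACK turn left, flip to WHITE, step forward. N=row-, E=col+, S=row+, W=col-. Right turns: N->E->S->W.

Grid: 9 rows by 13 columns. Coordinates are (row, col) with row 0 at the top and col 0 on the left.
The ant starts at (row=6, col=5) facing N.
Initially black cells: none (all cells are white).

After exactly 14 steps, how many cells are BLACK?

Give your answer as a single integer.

Step 1: on WHITE (6,5): turn R to E, flip to black, move to (6,6). |black|=1
Step 2: on WHITE (6,6): turn R to S, flip to black, move to (7,6). |black|=2
Step 3: on WHITE (7,6): turn R to W, flip to black, move to (7,5). |black|=3
Step 4: on WHITE (7,5): turn R to N, flip to black, move to (6,5). |black|=4
Step 5: on BLACK (6,5): turn L to W, flip to white, move to (6,4). |black|=3
Step 6: on WHITE (6,4): turn R to N, flip to black, move to (5,4). |black|=4
Step 7: on WHITE (5,4): turn R to E, flip to black, move to (5,5). |black|=5
Step 8: on WHITE (5,5): turn R to S, flip to black, move to (6,5). |black|=6
Step 9: on WHITE (6,5): turn R to W, flip to black, move to (6,4). |black|=7
Step 10: on BLACK (6,4): turn L to S, flip to white, move to (7,4). |black|=6
Step 11: on WHITE (7,4): turn R to W, flip to black, move to (7,3). |black|=7
Step 12: on WHITE (7,3): turn R to N, flip to black, move to (6,3). |black|=8
Step 13: on WHITE (6,3): turn R to E, flip to black, move to (6,4). |black|=9
Step 14: on WHITE (6,4): turn R to S, flip to black, move to (7,4). |black|=10

Answer: 10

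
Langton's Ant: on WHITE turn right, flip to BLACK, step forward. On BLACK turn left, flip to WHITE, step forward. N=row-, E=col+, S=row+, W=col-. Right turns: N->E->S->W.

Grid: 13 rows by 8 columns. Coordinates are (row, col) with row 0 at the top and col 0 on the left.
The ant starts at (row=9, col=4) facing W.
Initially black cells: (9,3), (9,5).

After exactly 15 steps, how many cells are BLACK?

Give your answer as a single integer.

Answer: 9

Derivation:
Step 1: on WHITE (9,4): turn R to N, flip to black, move to (8,4). |black|=3
Step 2: on WHITE (8,4): turn R to E, flip to black, move to (8,5). |black|=4
Step 3: on WHITE (8,5): turn R to S, flip to black, move to (9,5). |black|=5
Step 4: on BLACK (9,5): turn L to E, flip to white, move to (9,6). |black|=4
Step 5: on WHITE (9,6): turn R to S, flip to black, move to (10,6). |black|=5
Step 6: on WHITE (10,6): turn R to W, flip to black, move to (10,5). |black|=6
Step 7: on WHITE (10,5): turn R to N, flip to black, move to (9,5). |black|=7
Step 8: on WHITE (9,5): turn R to E, flip to black, move to (9,6). |black|=8
Step 9: on BLACK (9,6): turn L to N, flip to white, move to (8,6). |black|=7
Step 10: on WHITE (8,6): turn R to E, flip to black, move to (8,7). |black|=8
Step 11: on WHITE (8,7): turn R to S, flip to black, move to (9,7). |black|=9
Step 12: on WHITE (9,7): turn R to W, flip to black, move to (9,6). |black|=10
Step 13: on WHITE (9,6): turn R to N, flip to black, move to (8,6). |black|=11
Step 14: on BLACK (8,6): turn L to W, flip to white, move to (8,5). |black|=10
Step 15: on BLACK (8,5): turn L to S, flip to white, move to (9,5). |black|=9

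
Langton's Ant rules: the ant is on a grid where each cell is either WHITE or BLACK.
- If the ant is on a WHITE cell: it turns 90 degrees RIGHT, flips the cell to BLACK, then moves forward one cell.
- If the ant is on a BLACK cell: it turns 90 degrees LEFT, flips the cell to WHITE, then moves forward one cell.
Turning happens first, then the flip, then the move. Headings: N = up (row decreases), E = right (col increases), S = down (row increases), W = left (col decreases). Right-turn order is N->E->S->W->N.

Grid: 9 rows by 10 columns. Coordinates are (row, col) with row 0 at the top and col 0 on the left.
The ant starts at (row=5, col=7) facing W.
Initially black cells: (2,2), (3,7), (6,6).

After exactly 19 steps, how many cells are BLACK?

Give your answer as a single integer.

Step 1: on WHITE (5,7): turn R to N, flip to black, move to (4,7). |black|=4
Step 2: on WHITE (4,7): turn R to E, flip to black, move to (4,8). |black|=5
Step 3: on WHITE (4,8): turn R to S, flip to black, move to (5,8). |black|=6
Step 4: on WHITE (5,8): turn R to W, flip to black, move to (5,7). |black|=7
Step 5: on BLACK (5,7): turn L to S, flip to white, move to (6,7). |black|=6
Step 6: on WHITE (6,7): turn R to W, flip to black, move to (6,6). |black|=7
Step 7: on BLACK (6,6): turn L to S, flip to white, move to (7,6). |black|=6
Step 8: on WHITE (7,6): turn R to W, flip to black, move to (7,5). |black|=7
Step 9: on WHITE (7,5): turn R to N, flip to black, move to (6,5). |black|=8
Step 10: on WHITE (6,5): turn R to E, flip to black, move to (6,6). |black|=9
Step 11: on WHITE (6,6): turn R to S, flip to black, move to (7,6). |black|=10
Step 12: on BLACK (7,6): turn L to E, flip to white, move to (7,7). |black|=9
Step 13: on WHITE (7,7): turn R to S, flip to black, move to (8,7). |black|=10
Step 14: on WHITE (8,7): turn R to W, flip to black, move to (8,6). |black|=11
Step 15: on WHITE (8,6): turn R to N, flip to black, move to (7,6). |black|=12
Step 16: on WHITE (7,6): turn R to E, flip to black, move to (7,7). |black|=13
Step 17: on BLACK (7,7): turn L to N, flip to white, move to (6,7). |black|=12
Step 18: on BLACK (6,7): turn L to W, flip to white, move to (6,6). |black|=11
Step 19: on BLACK (6,6): turn L to S, flip to white, move to (7,6). |black|=10

Answer: 10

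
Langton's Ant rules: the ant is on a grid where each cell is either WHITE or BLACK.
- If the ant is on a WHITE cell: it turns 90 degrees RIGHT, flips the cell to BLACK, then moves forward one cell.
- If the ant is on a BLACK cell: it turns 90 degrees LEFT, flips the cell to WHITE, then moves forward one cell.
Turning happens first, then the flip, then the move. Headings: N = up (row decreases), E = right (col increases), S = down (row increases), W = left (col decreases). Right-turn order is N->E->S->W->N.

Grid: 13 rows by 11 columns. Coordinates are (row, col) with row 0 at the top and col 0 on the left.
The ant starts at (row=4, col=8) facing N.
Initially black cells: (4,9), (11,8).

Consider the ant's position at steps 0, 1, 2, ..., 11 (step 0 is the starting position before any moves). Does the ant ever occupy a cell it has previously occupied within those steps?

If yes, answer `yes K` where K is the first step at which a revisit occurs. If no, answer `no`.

Step 1: on WHITE (4,8): turn R to E, flip to black, move to (4,9). |black|=3 — new cell
Step 2: on BLACK (4,9): turn L to N, flip to white, move to (3,9). |black|=2 — new cell
Step 3: on WHITE (3,9): turn R to E, flip to black, move to (3,10). |black|=3 — new cell
Step 4: on WHITE (3,10): turn R to S, flip to black, move to (4,10). |black|=4 — new cell
Step 5: on WHITE (4,10): turn R to W, flip to black, move to (4,9). |black|=5 — REVISIT

Answer: yes 5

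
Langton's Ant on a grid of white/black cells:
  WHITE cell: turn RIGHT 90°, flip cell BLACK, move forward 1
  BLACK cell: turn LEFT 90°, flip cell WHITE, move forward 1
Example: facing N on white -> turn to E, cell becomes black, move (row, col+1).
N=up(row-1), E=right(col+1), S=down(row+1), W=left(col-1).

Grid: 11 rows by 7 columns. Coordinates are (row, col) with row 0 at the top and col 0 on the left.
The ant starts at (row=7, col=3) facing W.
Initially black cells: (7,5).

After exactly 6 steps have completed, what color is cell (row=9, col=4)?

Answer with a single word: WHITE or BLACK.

Step 1: on WHITE (7,3): turn R to N, flip to black, move to (6,3). |black|=2
Step 2: on WHITE (6,3): turn R to E, flip to black, move to (6,4). |black|=3
Step 3: on WHITE (6,4): turn R to S, flip to black, move to (7,4). |black|=4
Step 4: on WHITE (7,4): turn R to W, flip to black, move to (7,3). |black|=5
Step 5: on BLACK (7,3): turn L to S, flip to white, move to (8,3). |black|=4
Step 6: on WHITE (8,3): turn R to W, flip to black, move to (8,2). |black|=5

Answer: WHITE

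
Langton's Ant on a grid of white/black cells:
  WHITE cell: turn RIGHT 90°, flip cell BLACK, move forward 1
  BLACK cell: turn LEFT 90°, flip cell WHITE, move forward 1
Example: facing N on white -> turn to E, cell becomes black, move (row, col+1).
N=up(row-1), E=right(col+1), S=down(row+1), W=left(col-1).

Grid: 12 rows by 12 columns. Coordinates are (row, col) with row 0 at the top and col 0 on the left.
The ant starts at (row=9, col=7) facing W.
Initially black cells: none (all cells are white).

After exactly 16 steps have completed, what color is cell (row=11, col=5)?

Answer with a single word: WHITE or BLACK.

Step 1: on WHITE (9,7): turn R to N, flip to black, move to (8,7). |black|=1
Step 2: on WHITE (8,7): turn R to E, flip to black, move to (8,8). |black|=2
Step 3: on WHITE (8,8): turn R to S, flip to black, move to (9,8). |black|=3
Step 4: on WHITE (9,8): turn R to W, flip to black, move to (9,7). |black|=4
Step 5: on BLACK (9,7): turn L to S, flip to white, move to (10,7). |black|=3
Step 6: on WHITE (10,7): turn R to W, flip to black, move to (10,6). |black|=4
Step 7: on WHITE (10,6): turn R to N, flip to black, move to (9,6). |black|=5
Step 8: on WHITE (9,6): turn R to E, flip to black, move to (9,7). |black|=6
Step 9: on WHITE (9,7): turn R to S, flip to black, move to (10,7). |black|=7
Step 10: on BLACK (10,7): turn L to E, flip to white, move to (10,8). |black|=6
Step 11: on WHITE (10,8): turn R to S, flip to black, move to (11,8). |black|=7
Step 12: on WHITE (11,8): turn R to W, flip to black, move to (11,7). |black|=8
Step 13: on WHITE (11,7): turn R to N, flip to black, move to (10,7). |black|=9
Step 14: on WHITE (10,7): turn R to E, flip to black, move to (10,8). |black|=10
Step 15: on BLACK (10,8): turn L to N, flip to white, move to (9,8). |black|=9
Step 16: on BLACK (9,8): turn L to W, flip to white, move to (9,7). |black|=8

Answer: WHITE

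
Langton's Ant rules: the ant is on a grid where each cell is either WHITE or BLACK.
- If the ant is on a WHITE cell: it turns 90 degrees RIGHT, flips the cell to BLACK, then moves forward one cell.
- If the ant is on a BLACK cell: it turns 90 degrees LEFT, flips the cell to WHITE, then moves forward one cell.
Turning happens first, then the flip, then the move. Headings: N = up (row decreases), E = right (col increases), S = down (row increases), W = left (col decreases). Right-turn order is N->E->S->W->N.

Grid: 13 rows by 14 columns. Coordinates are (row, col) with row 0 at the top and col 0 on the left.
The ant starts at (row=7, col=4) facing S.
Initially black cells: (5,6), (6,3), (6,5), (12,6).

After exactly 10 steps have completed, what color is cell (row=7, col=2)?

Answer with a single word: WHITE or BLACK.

Answer: BLACK

Derivation:
Step 1: on WHITE (7,4): turn R to W, flip to black, move to (7,3). |black|=5
Step 2: on WHITE (7,3): turn R to N, flip to black, move to (6,3). |black|=6
Step 3: on BLACK (6,3): turn L to W, flip to white, move to (6,2). |black|=5
Step 4: on WHITE (6,2): turn R to N, flip to black, move to (5,2). |black|=6
Step 5: on WHITE (5,2): turn R to E, flip to black, move to (5,3). |black|=7
Step 6: on WHITE (5,3): turn R to S, flip to black, move to (6,3). |black|=8
Step 7: on WHITE (6,3): turn R to W, flip to black, move to (6,2). |black|=9
Step 8: on BLACK (6,2): turn L to S, flip to white, move to (7,2). |black|=8
Step 9: on WHITE (7,2): turn R to W, flip to black, move to (7,1). |black|=9
Step 10: on WHITE (7,1): turn R to N, flip to black, move to (6,1). |black|=10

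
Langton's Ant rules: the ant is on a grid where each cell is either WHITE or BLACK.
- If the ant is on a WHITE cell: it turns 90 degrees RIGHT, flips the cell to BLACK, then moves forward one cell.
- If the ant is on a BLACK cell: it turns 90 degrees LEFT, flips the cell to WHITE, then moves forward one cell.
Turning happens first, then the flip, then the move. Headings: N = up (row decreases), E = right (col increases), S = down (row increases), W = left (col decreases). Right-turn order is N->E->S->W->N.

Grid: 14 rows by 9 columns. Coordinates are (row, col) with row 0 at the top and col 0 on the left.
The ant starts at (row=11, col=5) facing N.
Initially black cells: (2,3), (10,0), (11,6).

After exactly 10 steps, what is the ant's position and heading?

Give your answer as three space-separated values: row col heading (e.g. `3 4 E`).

Step 1: on WHITE (11,5): turn R to E, flip to black, move to (11,6). |black|=4
Step 2: on BLACK (11,6): turn L to N, flip to white, move to (10,6). |black|=3
Step 3: on WHITE (10,6): turn R to E, flip to black, move to (10,7). |black|=4
Step 4: on WHITE (10,7): turn R to S, flip to black, move to (11,7). |black|=5
Step 5: on WHITE (11,7): turn R to W, flip to black, move to (11,6). |black|=6
Step 6: on WHITE (11,6): turn R to N, flip to black, move to (10,6). |black|=7
Step 7: on BLACK (10,6): turn L to W, flip to white, move to (10,5). |black|=6
Step 8: on WHITE (10,5): turn R to N, flip to black, move to (9,5). |black|=7
Step 9: on WHITE (9,5): turn R to E, flip to black, move to (9,6). |black|=8
Step 10: on WHITE (9,6): turn R to S, flip to black, move to (10,6). |black|=9

Answer: 10 6 S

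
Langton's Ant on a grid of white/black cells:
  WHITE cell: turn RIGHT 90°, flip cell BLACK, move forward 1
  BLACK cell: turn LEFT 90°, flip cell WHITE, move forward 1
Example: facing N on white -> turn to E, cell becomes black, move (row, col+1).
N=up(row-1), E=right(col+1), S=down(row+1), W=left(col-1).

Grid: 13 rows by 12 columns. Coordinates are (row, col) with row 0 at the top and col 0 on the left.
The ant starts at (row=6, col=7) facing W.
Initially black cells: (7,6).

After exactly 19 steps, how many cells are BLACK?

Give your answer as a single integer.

Answer: 8

Derivation:
Step 1: on WHITE (6,7): turn R to N, flip to black, move to (5,7). |black|=2
Step 2: on WHITE (5,7): turn R to E, flip to black, move to (5,8). |black|=3
Step 3: on WHITE (5,8): turn R to S, flip to black, move to (6,8). |black|=4
Step 4: on WHITE (6,8): turn R to W, flip to black, move to (6,7). |black|=5
Step 5: on BLACK (6,7): turn L to S, flip to white, move to (7,7). |black|=4
Step 6: on WHITE (7,7): turn R to W, flip to black, move to (7,6). |black|=5
Step 7: on BLACK (7,6): turn L to S, flip to white, move to (8,6). |black|=4
Step 8: on WHITE (8,6): turn R to W, flip to black, move to (8,5). |black|=5
Step 9: on WHITE (8,5): turn R to N, flip to black, move to (7,5). |black|=6
Step 10: on WHITE (7,5): turn R to E, flip to black, move to (7,6). |black|=7
Step 11: on WHITE (7,6): turn R to S, flip to black, move to (8,6). |black|=8
Step 12: on BLACK (8,6): turn L to E, flip to white, move to (8,7). |black|=7
Step 13: on WHITE (8,7): turn R to S, flip to black, move to (9,7). |black|=8
Step 14: on WHITE (9,7): turn R to W, flip to black, move to (9,6). |black|=9
Step 15: on WHITE (9,6): turn R to N, flip to black, move to (8,6). |black|=10
Step 16: on WHITE (8,6): turn R to E, flip to black, move to (8,7). |black|=11
Step 17: on BLACK (8,7): turn L to N, flip to white, move to (7,7). |black|=10
Step 18: on BLACK (7,7): turn L to W, flip to white, move to (7,6). |black|=9
Step 19: on BLACK (7,6): turn L to S, flip to white, move to (8,6). |black|=8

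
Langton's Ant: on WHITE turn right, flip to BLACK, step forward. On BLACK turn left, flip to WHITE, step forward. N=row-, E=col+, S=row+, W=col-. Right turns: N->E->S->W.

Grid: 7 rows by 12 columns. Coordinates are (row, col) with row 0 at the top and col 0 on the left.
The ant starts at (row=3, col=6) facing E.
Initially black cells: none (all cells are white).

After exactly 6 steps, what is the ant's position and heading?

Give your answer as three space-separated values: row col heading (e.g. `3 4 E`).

Step 1: on WHITE (3,6): turn R to S, flip to black, move to (4,6). |black|=1
Step 2: on WHITE (4,6): turn R to W, flip to black, move to (4,5). |black|=2
Step 3: on WHITE (4,5): turn R to N, flip to black, move to (3,5). |black|=3
Step 4: on WHITE (3,5): turn R to E, flip to black, move to (3,6). |black|=4
Step 5: on BLACK (3,6): turn L to N, flip to white, move to (2,6). |black|=3
Step 6: on WHITE (2,6): turn R to E, flip to black, move to (2,7). |black|=4

Answer: 2 7 E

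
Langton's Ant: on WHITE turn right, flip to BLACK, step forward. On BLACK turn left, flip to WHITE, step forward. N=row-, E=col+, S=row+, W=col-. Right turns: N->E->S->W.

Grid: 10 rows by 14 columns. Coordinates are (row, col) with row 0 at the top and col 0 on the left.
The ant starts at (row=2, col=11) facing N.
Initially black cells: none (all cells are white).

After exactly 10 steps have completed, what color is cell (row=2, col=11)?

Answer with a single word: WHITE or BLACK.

Answer: BLACK

Derivation:
Step 1: on WHITE (2,11): turn R to E, flip to black, move to (2,12). |black|=1
Step 2: on WHITE (2,12): turn R to S, flip to black, move to (3,12). |black|=2
Step 3: on WHITE (3,12): turn R to W, flip to black, move to (3,11). |black|=3
Step 4: on WHITE (3,11): turn R to N, flip to black, move to (2,11). |black|=4
Step 5: on BLACK (2,11): turn L to W, flip to white, move to (2,10). |black|=3
Step 6: on WHITE (2,10): turn R to N, flip to black, move to (1,10). |black|=4
Step 7: on WHITE (1,10): turn R to E, flip to black, move to (1,11). |black|=5
Step 8: on WHITE (1,11): turn R to S, flip to black, move to (2,11). |black|=6
Step 9: on WHITE (2,11): turn R to W, flip to black, move to (2,10). |black|=7
Step 10: on BLACK (2,10): turn L to S, flip to white, move to (3,10). |black|=6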